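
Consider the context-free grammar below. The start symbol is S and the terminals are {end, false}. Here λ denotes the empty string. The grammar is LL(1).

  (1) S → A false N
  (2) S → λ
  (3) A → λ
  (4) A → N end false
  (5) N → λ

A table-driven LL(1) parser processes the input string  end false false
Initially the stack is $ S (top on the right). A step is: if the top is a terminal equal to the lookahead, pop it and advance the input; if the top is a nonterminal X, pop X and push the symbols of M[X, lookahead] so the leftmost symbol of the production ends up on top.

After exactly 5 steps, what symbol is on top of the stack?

     Stack                  Input              Action
  1  $ S                    end false false $  expand S → A false N
  2  $ N false A            end false false $  expand A → N end false
  3  $ N false false end N  end false false $  expand N → λ
  4  $ N false false end    end false false $  match end
  5  $ N false false        false false $      match false
Stack after step 5: $ N false (top = false).

false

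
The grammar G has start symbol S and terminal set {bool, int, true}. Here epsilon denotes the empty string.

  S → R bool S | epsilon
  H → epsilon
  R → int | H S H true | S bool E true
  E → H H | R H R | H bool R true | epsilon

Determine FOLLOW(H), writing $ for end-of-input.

FIRST(H) = {epsilon}
FIRST(S) = {epsilon, bool, int, true}  (via R bool S)
FIRST(R) = {bool, int, true}  (via H S H true, S bool E true)
FIRST(E) = {epsilon, bool, int, true}  (via H H, R H R, H bool R true)
FOLLOW(S) includes $ since S is the start symbol.
FOLLOW(S): in S→R bool S, the suffix after S is empty (adds nothing new); in R→H S H true, S is followed by H true with FIRST {true}; in R→S bool E true, S is followed by bool E true with FIRST {bool}. Thus FOLLOW(S) = {$, bool, true}.
FOLLOW(E): in R→S bool E true, E is followed by true with FIRST {true}. Thus FOLLOW(E) = {true}.
FOLLOW(H): in R→H S H true (occurrence 1), H is followed by S H true with FIRST {bool, int, true}; in R→H S H true (occurrence 2), H is followed by true with FIRST {true}; in E→H H (occurrence 1), H is followed by H with FIRST {epsilon}; in E→H H (occurrence 1), the suffix after H is nullable, so FOLLOW(H) ⊇ FOLLOW(E) = {true}; in E→H H (occurrence 2), the suffix after H is empty, so FOLLOW(H) ⊇ FOLLOW(E) = {true}; in E→R H R, H is followed by R with FIRST {bool, int, true}; in E→H bool R true, H is followed by bool R true with FIRST {bool}. Thus FOLLOW(H) = {bool, int, true}.
FOLLOW(R): in S→R bool S, R is followed by bool S with FIRST {bool}; in E→R H R (occurrence 1), R is followed by H R with FIRST {bool, int, true}; in E→R H R (occurrence 2), the suffix after R is empty, so FOLLOW(R) ⊇ FOLLOW(E) = {true}; in E→H bool R true, R is followed by true with FIRST {true}. Thus FOLLOW(R) = {bool, int, true}.

{bool, int, true}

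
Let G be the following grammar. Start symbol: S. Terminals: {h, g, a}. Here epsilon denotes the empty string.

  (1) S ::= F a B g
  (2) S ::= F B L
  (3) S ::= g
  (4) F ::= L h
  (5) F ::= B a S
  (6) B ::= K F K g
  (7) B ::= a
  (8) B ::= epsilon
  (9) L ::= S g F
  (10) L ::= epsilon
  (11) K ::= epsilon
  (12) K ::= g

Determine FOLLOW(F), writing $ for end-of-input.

{$, a, g, h}

FIRST(K): from K::=epsilon we get {epsilon}; from K::=g we get {g}. So FIRST(K) = {epsilon, g}.
FIRST(S): from S::=F a B g we get {a, g, h}; from S::=F B L we get {a, g, h}; from S::=g we get {g}. So FIRST(S) = {a, g, h}.
FIRST(L): from L::=S g F we get {a, g, h}; from L::=epsilon we get {epsilon}. So FIRST(L) = {epsilon, a, g, h}.
FIRST(F): from F::=L h we get {a, g, h}; from F::=B a S we get {a, g, h}. So FIRST(F) = {a, g, h}.
FIRST(B): from B::=K F K g we get {a, g, h}; from B::=a we get {a}; from B::=epsilon we get {epsilon}. So FIRST(B) = {epsilon, a, g, h}.
FOLLOW(S) includes $ since S is the start symbol.
FOLLOW(K): in B::=K F K g (occurrence 1), K is followed by F K g with FIRST {a, g, h}; in B::=K F K g (occurrence 2), K is followed by g with FIRST {g}. Thus FOLLOW(K) = {a, g, h}.
FOLLOW(S): in F::=B a S, the suffix after S is empty, so FOLLOW(S) ⊇ FOLLOW(F) = {$, a, g, h}; in L::=S g F, S is followed by g F with FIRST {g}. Thus FOLLOW(S) = {$, a, g, h}.
FOLLOW(B): in S::=F a B g, B is followed by g with FIRST {g}; in S::=F B L, B is followed by L with FIRST {epsilon, a, g, h}; in S::=F B L, the suffix after B is nullable, so FOLLOW(B) ⊇ FOLLOW(S) = {$, a, g, h}; in F::=B a S, B is followed by a S with FIRST {a}. Thus FOLLOW(B) = {$, a, g, h}.
FOLLOW(L): in S::=F B L, the suffix after L is empty, so FOLLOW(L) ⊇ FOLLOW(S) = {$, a, g, h}; in F::=L h, L is followed by h with FIRST {h}. Thus FOLLOW(L) = {$, a, g, h}.
FOLLOW(F): in S::=F a B g, F is followed by a B g with FIRST {a}; in S::=F B L, F is followed by B L with FIRST {epsilon, a, g, h}; in S::=F B L, the suffix after F is nullable, so FOLLOW(F) ⊇ FOLLOW(S) = {$, a, g, h}; in B::=K F K g, F is followed by K g with FIRST {g}; in L::=S g F, the suffix after F is empty, so FOLLOW(F) ⊇ FOLLOW(L) = {$, a, g, h}. Thus FOLLOW(F) = {$, a, g, h}.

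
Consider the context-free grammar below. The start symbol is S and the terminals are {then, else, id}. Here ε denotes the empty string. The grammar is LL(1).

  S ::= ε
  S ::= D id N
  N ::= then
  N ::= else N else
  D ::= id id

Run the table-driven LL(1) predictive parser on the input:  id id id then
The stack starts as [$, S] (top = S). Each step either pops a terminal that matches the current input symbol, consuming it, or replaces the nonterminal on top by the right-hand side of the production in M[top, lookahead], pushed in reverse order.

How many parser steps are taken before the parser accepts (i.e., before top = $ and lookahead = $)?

step 1: stack=$ S  input=id id id then $  — expand S ::= D id N
step 2: stack=$ N id D  input=id id id then $  — expand D ::= id id
step 3: stack=$ N id id id  input=id id id then $  — match id
step 4: stack=$ N id id  input=id id then $  — match id
step 5: stack=$ N id  input=id then $  — match id
step 6: stack=$ N  input=then $  — expand N ::= then
step 7: stack=$ then  input=then $  — match then
Accept reached after 7 steps.

7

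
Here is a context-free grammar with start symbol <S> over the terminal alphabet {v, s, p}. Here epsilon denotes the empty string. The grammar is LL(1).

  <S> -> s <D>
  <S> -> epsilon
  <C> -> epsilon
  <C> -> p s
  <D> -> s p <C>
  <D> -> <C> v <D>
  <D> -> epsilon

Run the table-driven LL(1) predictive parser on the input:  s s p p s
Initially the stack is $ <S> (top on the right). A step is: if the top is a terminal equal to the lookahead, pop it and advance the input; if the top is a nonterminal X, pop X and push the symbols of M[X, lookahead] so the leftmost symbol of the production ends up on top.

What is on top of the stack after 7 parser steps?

s

step 1: stack=$ <S>  input=s s p p s $  — expand <S> -> s <D>
step 2: stack=$ <D> s  input=s s p p s $  — match s
step 3: stack=$ <D>  input=s p p s $  — expand <D> -> s p <C>
step 4: stack=$ <C> p s  input=s p p s $  — match s
step 5: stack=$ <C> p  input=p p s $  — match p
step 6: stack=$ <C>  input=p s $  — expand <C> -> p s
step 7: stack=$ s p  input=p s $  — match p
Stack after step 7: $ s (top = s).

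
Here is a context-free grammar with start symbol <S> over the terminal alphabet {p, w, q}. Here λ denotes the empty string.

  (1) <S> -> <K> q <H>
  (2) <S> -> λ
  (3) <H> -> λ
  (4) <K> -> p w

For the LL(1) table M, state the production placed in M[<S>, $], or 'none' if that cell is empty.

FIRST(<H>) = {λ}
FIRST(<K>) = {p}
FIRST(<S>) = {λ, p}  (via <K> q <H>)
FOLLOW(<S>) includes $ since <S> is the start symbol.
FOLLOW(<S>): <S> appears on no right-hand side. Thus FOLLOW(<S>) = {$}.
For <S> -> <K> q <H>: FIRST(<K> q <H>) = {p}, so it goes in M[<S>, t] for t ∈ {p}.
For <S> -> λ: FIRST(λ) = {λ}, so it goes in M[<S>, t] for t ∈ {}; since λ ∈ FIRST, also for every t ∈ FOLLOW(<S>) = {$}.

<S> -> λ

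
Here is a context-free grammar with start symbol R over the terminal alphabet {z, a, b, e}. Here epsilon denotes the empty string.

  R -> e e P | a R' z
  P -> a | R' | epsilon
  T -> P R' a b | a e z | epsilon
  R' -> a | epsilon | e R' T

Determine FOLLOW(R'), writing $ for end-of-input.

{$, a, e, z}

FIRST(R) = {a, e}
FIRST(R') = {epsilon, a, e}
FIRST(P) = {epsilon, a, e}  (via R')
FIRST(T) = {epsilon, a, e}  (via P R' a b)
FOLLOW(R) includes $ since R is the start symbol.
FOLLOW(R): R appears on no right-hand side. Thus FOLLOW(R) = {$}.
FOLLOW(P): in R->e e P, the suffix after P is empty, so FOLLOW(P) ⊇ FOLLOW(R) = {$}; in T->P R' a b, P is followed by R' a b with FIRST {a, e}. Thus FOLLOW(P) = {$, a, e}.
FOLLOW(R'): in R->a R' z, R' is followed by z with FIRST {z}; in P->R', the suffix after R' is empty, so FOLLOW(R') ⊇ FOLLOW(P) = {$, a, e}; in T->P R' a b, R' is followed by a b with FIRST {a}; in R'->e R' T, R' is followed by T with FIRST {epsilon, a, e}; in R'->e R' T, the suffix after R' is nullable (adds nothing new). Thus FOLLOW(R') = {$, a, e, z}.
FOLLOW(T): in R'->e R' T, the suffix after T is empty, so FOLLOW(T) ⊇ FOLLOW(R') = {$, a, e, z}. Thus FOLLOW(T) = {$, a, e, z}.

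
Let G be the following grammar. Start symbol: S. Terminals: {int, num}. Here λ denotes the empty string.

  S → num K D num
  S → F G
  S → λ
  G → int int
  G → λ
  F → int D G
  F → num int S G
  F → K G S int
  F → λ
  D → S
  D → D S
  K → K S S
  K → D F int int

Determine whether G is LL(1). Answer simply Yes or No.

No

FIRST(S) = {λ, int, num}
FIRST(G) = {λ, int}
FIRST(F) = {λ, int, num}
FIRST(D) = {λ, int, num}
FIRST(K) = {int, num}
FOLLOW(S) = {$, int, num}
FOLLOW(G) = {$, int, num}
FOLLOW(F) = {$, int, num}
FOLLOW(D) = {$, int, num}
FOLLOW(K) = {int, num}
Cell M[D, $] receives both D → S and D → D S — the grammar is not LL(1).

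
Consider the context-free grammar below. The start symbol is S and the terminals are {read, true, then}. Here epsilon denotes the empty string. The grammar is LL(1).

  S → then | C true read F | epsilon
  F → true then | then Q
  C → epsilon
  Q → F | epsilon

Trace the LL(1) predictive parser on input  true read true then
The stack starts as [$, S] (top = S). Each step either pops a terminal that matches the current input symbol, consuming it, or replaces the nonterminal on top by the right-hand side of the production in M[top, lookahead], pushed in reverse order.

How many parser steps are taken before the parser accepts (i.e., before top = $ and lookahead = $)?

     Stack            Input                  Action
  1  $ S              true read true then $  expand S → C true read F
  2  $ F read true C  true read true then $  expand C → epsilon
  3  $ F read true    true read true then $  match true
  4  $ F read         read true then $       match read
  5  $ F              true then $            expand F → true then
  6  $ then true      true then $            match true
  7  $ then           then $                 match then
Accept reached after 7 steps.

7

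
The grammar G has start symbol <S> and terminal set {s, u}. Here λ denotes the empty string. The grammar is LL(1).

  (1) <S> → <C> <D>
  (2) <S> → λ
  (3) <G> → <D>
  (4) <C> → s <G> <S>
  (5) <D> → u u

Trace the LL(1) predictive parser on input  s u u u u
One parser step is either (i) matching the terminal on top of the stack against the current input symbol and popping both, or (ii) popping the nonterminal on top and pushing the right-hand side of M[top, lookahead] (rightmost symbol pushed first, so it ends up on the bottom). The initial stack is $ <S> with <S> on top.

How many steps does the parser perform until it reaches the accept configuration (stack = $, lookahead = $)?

step 1: stack=$ <S>  input=s u u u u $  — expand <S> → <C> <D>
step 2: stack=$ <D> <C>  input=s u u u u $  — expand <C> → s <G> <S>
step 3: stack=$ <D> <S> <G> s  input=s u u u u $  — match s
step 4: stack=$ <D> <S> <G>  input=u u u u $  — expand <G> → <D>
step 5: stack=$ <D> <S> <D>  input=u u u u $  — expand <D> → u u
step 6: stack=$ <D> <S> u u  input=u u u u $  — match u
step 7: stack=$ <D> <S> u  input=u u u $  — match u
step 8: stack=$ <D> <S>  input=u u $  — expand <S> → λ
step 9: stack=$ <D>  input=u u $  — expand <D> → u u
step 10: stack=$ u u  input=u u $  — match u
step 11: stack=$ u  input=u $  — match u
Accept reached after 11 steps.

11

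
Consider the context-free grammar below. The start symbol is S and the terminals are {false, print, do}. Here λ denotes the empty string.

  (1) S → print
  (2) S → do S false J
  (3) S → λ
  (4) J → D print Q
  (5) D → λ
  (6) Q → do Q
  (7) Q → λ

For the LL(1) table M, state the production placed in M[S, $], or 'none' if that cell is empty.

FIRST(S): from S→print we get {print}; from S→do S false J we get {do}; from S→λ we get {λ}. So FIRST(S) = {λ, do, print}.
FIRST(D): from D→λ we get {λ}. So FIRST(D) = {λ}.
FIRST(Q): from Q→do Q we get {do}; from Q→λ we get {λ}. So FIRST(Q) = {λ, do}.
FIRST(J): from J→D print Q we get {print}. So FIRST(J) = {print}.
FOLLOW(S) includes $ since S is the start symbol.
FOLLOW(S): in S→do S false J, S is followed by false J with FIRST {false}. Thus FOLLOW(S) = {$, false}.
For S → print: FIRST(print) = {print}, so it goes in M[S, t] for t ∈ {print}.
For S → do S false J: FIRST(do S false J) = {do}, so it goes in M[S, t] for t ∈ {do}.
For S → λ: FIRST(λ) = {λ}, so it goes in M[S, t] for t ∈ {}; since λ ∈ FIRST, also for every t ∈ FOLLOW(S) = {$, false}.

S → λ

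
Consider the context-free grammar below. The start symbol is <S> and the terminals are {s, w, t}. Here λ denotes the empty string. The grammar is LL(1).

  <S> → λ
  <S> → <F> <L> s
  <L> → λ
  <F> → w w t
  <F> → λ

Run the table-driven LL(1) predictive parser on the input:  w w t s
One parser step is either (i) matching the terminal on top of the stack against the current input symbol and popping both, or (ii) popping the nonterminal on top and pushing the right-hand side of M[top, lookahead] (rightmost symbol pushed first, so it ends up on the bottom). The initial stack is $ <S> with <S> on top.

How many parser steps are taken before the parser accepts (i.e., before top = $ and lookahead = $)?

7

step 1: stack=$ <S>  input=w w t s $  — expand <S> → <F> <L> s
step 2: stack=$ s <L> <F>  input=w w t s $  — expand <F> → w w t
step 3: stack=$ s <L> t w w  input=w w t s $  — match w
step 4: stack=$ s <L> t w  input=w t s $  — match w
step 5: stack=$ s <L> t  input=t s $  — match t
step 6: stack=$ s <L>  input=s $  — expand <L> → λ
step 7: stack=$ s  input=s $  — match s
Accept reached after 7 steps.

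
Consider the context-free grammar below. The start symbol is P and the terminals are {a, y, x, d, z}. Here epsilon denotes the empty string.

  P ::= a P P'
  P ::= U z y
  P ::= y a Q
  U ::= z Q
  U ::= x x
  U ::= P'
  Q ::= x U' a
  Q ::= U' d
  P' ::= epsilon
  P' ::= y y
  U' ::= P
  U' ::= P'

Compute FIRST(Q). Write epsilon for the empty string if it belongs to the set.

{a, d, x, y, z}

FIRST(P') = {epsilon, y}
FIRST(U) = {epsilon, x, y, z}  (via P')
FIRST(P) = {a, x, y, z}  (via U z y)
FIRST(U') = {epsilon, a, x, y, z}  (via P, P')
FIRST(Q) = {a, d, x, y, z}  (via U' d)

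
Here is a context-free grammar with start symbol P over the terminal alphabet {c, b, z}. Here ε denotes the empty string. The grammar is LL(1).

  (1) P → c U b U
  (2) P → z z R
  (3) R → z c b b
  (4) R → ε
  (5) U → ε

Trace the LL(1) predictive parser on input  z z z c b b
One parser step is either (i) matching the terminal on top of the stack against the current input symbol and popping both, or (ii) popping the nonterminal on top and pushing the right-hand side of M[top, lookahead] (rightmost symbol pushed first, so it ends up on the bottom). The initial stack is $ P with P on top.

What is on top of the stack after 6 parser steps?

step 1: stack=$ P  input=z z z c b b $  — expand P → z z R
step 2: stack=$ R z z  input=z z z c b b $  — match z
step 3: stack=$ R z  input=z z c b b $  — match z
step 4: stack=$ R  input=z c b b $  — expand R → z c b b
step 5: stack=$ b b c z  input=z c b b $  — match z
step 6: stack=$ b b c  input=c b b $  — match c
Stack after step 6: $ b b (top = b).

b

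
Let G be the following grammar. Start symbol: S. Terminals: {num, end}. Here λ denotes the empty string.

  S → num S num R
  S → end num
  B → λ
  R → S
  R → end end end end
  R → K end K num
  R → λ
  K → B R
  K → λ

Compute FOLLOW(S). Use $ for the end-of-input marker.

FIRST(S): from S→num S num R we get {num}; from S→end num we get {end}. So FIRST(S) = {end, num}.
FIRST(B): from B→λ we get {λ}. So FIRST(B) = {λ}.
FIRST(R): from R→S we get {end, num}; from R→end end end end we get {end}; from R→K end K num we get {end, num}; from R→λ we get {λ}. So FIRST(R) = {λ, end, num}.
FIRST(K): from K→B R we get {λ, end, num}; from K→λ we get {λ}. So FIRST(K) = {λ, end, num}.
FOLLOW(S) includes $ since S is the start symbol.
FOLLOW(K): in R→K end K num (occurrence 1), K is followed by end K num with FIRST {end}; in R→K end K num (occurrence 2), K is followed by num with FIRST {num}. Thus FOLLOW(K) = {end, num}.
FOLLOW(B): in K→B R, B is followed by R with FIRST {λ, end, num}; in K→B R, the suffix after B is nullable, so FOLLOW(B) ⊇ FOLLOW(K) = {end, num}. Thus FOLLOW(B) = {end, num}.
FOLLOW(S): in S→num S num R, S is followed by num R with FIRST {num}; in R→S, the suffix after S is empty, so FOLLOW(S) ⊇ FOLLOW(R) = {$, end, num}. Thus FOLLOW(S) = {$, end, num}.
FOLLOW(R): in S→num S num R, the suffix after R is empty, so FOLLOW(R) ⊇ FOLLOW(S) = {$, end, num}; in K→B R, the suffix after R is empty, so FOLLOW(R) ⊇ FOLLOW(K) = {end, num}. Thus FOLLOW(R) = {$, end, num}.

{$, end, num}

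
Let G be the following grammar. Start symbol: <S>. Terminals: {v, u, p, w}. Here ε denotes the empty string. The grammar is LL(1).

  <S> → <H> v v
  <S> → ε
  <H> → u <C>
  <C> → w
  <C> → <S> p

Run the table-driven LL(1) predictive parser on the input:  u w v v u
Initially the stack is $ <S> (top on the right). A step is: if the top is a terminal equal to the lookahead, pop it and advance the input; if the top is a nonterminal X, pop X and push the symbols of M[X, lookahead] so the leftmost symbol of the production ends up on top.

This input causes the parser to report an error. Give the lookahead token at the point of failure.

step 1: stack=$ <S>  input=u w v v u $  — expand <S> → <H> v v
step 2: stack=$ v v <H>  input=u w v v u $  — expand <H> → u <C>
step 3: stack=$ v v <C> u  input=u w v v u $  — match u
step 4: stack=$ v v <C>  input=w v v u $  — expand <C> → w
step 5: stack=$ v v w  input=w v v u $  — match w
step 6: stack=$ v v  input=v v u $  — match v
step 7: stack=$ v  input=v u $  — match v
step 8: stack=$  input=u $  — error: stack empty but input remains

u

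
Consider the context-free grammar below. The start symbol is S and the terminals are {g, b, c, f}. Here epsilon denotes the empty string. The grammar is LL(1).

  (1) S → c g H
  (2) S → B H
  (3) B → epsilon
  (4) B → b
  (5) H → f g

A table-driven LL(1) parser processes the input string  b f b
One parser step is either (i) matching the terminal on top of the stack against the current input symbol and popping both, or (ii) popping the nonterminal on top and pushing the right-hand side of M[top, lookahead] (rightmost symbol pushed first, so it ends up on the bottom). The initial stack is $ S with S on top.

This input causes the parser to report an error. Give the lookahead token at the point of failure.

step 1: stack=$ S  input=b f b $  — expand S → B H
step 2: stack=$ H B  input=b f b $  — expand B → b
step 3: stack=$ H b  input=b f b $  — match b
step 4: stack=$ H  input=f b $  — expand H → f g
step 5: stack=$ g f  input=f b $  — match f
step 6: stack=$ g  input=b $  — error: top is terminal g but lookahead is b

b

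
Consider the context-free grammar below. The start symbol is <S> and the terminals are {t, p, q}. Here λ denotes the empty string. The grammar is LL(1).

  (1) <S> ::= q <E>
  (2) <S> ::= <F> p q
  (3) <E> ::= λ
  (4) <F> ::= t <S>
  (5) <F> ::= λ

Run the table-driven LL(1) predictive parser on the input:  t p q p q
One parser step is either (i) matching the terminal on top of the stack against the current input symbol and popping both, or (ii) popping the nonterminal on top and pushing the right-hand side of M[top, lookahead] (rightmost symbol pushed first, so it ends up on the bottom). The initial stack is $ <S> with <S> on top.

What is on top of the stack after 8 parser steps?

q

step 1: stack=$ <S>  input=t p q p q $  — expand <S> ::= <F> p q
step 2: stack=$ q p <F>  input=t p q p q $  — expand <F> ::= t <S>
step 3: stack=$ q p <S> t  input=t p q p q $  — match t
step 4: stack=$ q p <S>  input=p q p q $  — expand <S> ::= <F> p q
step 5: stack=$ q p q p <F>  input=p q p q $  — expand <F> ::= λ
step 6: stack=$ q p q p  input=p q p q $  — match p
step 7: stack=$ q p q  input=q p q $  — match q
step 8: stack=$ q p  input=p q $  — match p
Stack after step 8: $ q (top = q).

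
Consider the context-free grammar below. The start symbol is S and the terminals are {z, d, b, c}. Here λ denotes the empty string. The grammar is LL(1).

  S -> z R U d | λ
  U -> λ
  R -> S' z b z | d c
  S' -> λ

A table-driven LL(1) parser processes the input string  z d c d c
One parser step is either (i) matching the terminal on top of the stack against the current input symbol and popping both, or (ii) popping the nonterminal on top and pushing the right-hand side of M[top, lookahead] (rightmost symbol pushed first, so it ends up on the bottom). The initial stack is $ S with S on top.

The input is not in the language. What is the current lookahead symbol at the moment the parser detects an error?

c

     Stack      Input        Action
  1  $ S        z d c d c $  expand S -> z R U d
  2  $ d U R z  z d c d c $  match z
  3  $ d U R    d c d c $    expand R -> d c
  4  $ d U c d  d c d c $    match d
  5  $ d U c    c d c $      match c
  6  $ d U      d c $        expand U -> λ
  7  $ d        d c $        match d
  8  $          c $          error: stack empty but input remains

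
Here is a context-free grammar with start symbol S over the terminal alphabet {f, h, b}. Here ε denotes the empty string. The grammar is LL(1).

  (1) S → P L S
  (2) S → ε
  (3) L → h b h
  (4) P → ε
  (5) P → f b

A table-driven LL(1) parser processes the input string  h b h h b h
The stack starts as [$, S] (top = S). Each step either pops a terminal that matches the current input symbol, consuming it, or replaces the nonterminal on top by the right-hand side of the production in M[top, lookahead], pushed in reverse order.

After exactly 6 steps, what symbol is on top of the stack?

S

     Stack      Input          Action
  1  $ S        h b h h b h $  expand S → P L S
  2  $ S L P    h b h h b h $  expand P → ε
  3  $ S L      h b h h b h $  expand L → h b h
  4  $ S h b h  h b h h b h $  match h
  5  $ S h b    b h h b h $    match b
  6  $ S h      h h b h $      match h
Stack after step 6: $ S (top = S).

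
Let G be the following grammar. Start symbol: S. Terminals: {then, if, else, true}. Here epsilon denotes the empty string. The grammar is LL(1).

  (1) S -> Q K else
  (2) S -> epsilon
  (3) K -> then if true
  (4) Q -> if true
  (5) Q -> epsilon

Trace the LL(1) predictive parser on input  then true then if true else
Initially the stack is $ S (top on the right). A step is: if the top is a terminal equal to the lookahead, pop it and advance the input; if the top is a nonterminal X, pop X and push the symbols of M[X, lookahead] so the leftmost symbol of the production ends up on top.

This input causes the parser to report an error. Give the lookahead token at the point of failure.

     Stack                Input                          Action
  1  $ S                  then true then if true else $  expand S -> Q K else
  2  $ else K Q           then true then if true else $  expand Q -> epsilon
  3  $ else K             then true then if true else $  expand K -> then if true
  4  $ else true if then  then true then if true else $  match then
  5  $ else true if       true then if true else $       error: top is terminal if but lookahead is true

true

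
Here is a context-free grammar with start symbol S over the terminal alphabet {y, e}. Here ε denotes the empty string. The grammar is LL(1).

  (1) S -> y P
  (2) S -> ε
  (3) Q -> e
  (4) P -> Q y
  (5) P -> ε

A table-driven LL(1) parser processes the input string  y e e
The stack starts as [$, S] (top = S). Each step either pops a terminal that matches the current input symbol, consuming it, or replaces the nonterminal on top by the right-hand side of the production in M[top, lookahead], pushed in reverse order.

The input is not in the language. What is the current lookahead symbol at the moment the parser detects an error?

     Stack  Input    Action
  1  $ S    y e e $  expand S -> y P
  2  $ P y  y e e $  match y
  3  $ P    e e $    expand P -> Q y
  4  $ y Q  e e $    expand Q -> e
  5  $ y e  e e $    match e
  6  $ y    e $      error: top is terminal y but lookahead is e

e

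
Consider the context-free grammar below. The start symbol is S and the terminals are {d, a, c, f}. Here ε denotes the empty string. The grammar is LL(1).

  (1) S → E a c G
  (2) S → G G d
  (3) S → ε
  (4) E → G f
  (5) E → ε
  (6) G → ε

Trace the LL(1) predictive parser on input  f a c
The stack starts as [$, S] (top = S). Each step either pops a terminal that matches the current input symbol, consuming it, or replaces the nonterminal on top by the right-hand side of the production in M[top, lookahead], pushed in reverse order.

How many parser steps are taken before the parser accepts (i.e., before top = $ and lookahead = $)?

     Stack        Input    Action
  1  $ S          f a c $  expand S → E a c G
  2  $ G c a E    f a c $  expand E → G f
  3  $ G c a f G  f a c $  expand G → ε
  4  $ G c a f    f a c $  match f
  5  $ G c a      a c $    match a
  6  $ G c        c $      match c
  7  $ G          $        expand G → ε
Accept reached after 7 steps.

7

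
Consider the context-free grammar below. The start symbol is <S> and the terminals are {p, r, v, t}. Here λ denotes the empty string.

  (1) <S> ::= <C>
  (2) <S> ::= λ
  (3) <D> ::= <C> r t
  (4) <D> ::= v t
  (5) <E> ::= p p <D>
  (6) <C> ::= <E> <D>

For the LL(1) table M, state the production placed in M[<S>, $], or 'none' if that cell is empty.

FIRST(<E>): from <E>::=p p <D> we get {p}. So FIRST(<E>) = {p}.
FIRST(<C>): from <C>::=<E> <D> we get {p}. So FIRST(<C>) = {p}.
FIRST(<S>): from <S>::=<C> we get {p}; from <S>::=λ we get {λ}. So FIRST(<S>) = {λ, p}.
FIRST(<D>): from <D>::=<C> r t we get {p}; from <D>::=v t we get {v}. So FIRST(<D>) = {p, v}.
FOLLOW(<S>) includes $ since <S> is the start symbol.
FOLLOW(<S>): <S> appears on no right-hand side. Thus FOLLOW(<S>) = {$}.
For <S> ::= <C>: FIRST(<C>) = {p}, so it goes in M[<S>, t] for t ∈ {p}.
For <S> ::= λ: FIRST(λ) = {λ}, so it goes in M[<S>, t] for t ∈ {}; since λ ∈ FIRST, also for every t ∈ FOLLOW(<S>) = {$}.

<S> ::= λ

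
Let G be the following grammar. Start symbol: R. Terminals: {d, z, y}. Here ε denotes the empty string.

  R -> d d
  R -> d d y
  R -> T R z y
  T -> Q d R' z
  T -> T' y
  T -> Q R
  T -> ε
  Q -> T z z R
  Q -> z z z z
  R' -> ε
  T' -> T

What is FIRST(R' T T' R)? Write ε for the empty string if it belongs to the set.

FIRST(R'): from R'->ε we get {ε}. So FIRST(R') = {ε}.
FIRST(R): from R->d d we get {d}; from R->d d y we get {d}; from R->T R z y we get {d, y, z}. So FIRST(R) = {d, y, z}.
FIRST(T): from T->Q d R' z we get {y, z}; from T->T' y we get {y, z}; from T->Q R we get {y, z}; from T->ε we get {ε}. So FIRST(T) = {ε, y, z}.
FIRST(Q): from Q->T z z R we get {y, z}; from Q->z z z z we get {z}. So FIRST(Q) = {y, z}.
FIRST(T'): from T'->T we get {ε, y, z}. So FIRST(T') = {ε, y, z}.
FIRST(R' T T' R): take FIRST of each symbol in turn, carrying on past any symbol whose FIRST contains ε; result {d, y, z}.

{d, y, z}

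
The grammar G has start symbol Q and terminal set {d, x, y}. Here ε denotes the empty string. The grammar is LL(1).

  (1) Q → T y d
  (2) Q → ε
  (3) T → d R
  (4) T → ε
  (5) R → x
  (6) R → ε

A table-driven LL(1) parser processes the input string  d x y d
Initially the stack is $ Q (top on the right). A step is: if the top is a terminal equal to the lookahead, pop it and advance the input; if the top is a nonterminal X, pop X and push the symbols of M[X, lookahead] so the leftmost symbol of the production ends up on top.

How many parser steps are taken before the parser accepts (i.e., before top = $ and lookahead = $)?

step 1: stack=$ Q  input=d x y d $  — expand Q → T y d
step 2: stack=$ d y T  input=d x y d $  — expand T → d R
step 3: stack=$ d y R d  input=d x y d $  — match d
step 4: stack=$ d y R  input=x y d $  — expand R → x
step 5: stack=$ d y x  input=x y d $  — match x
step 6: stack=$ d y  input=y d $  — match y
step 7: stack=$ d  input=d $  — match d
Accept reached after 7 steps.

7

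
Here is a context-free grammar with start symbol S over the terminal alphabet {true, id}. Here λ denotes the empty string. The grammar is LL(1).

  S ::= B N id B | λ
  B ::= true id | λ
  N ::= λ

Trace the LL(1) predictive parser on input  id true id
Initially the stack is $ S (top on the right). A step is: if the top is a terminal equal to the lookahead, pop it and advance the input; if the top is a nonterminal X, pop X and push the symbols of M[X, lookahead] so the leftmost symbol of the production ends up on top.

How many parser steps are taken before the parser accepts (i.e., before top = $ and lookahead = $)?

7

step 1: stack=$ S  input=id true id $  — expand S ::= B N id B
step 2: stack=$ B id N B  input=id true id $  — expand B ::= λ
step 3: stack=$ B id N  input=id true id $  — expand N ::= λ
step 4: stack=$ B id  input=id true id $  — match id
step 5: stack=$ B  input=true id $  — expand B ::= true id
step 6: stack=$ id true  input=true id $  — match true
step 7: stack=$ id  input=id $  — match id
Accept reached after 7 steps.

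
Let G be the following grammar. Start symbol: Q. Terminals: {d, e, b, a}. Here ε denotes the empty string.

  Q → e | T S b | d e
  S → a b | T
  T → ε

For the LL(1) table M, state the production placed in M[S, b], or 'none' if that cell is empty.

FIRST(T): from T→ε we get {ε}. So FIRST(T) = {ε}.
FIRST(S): from S→a b we get {a}; from S→T we get {ε}. So FIRST(S) = {ε, a}.
FIRST(Q): from Q→e we get {e}; from Q→T S b we get {a, b}; from Q→d e we get {d}. So FIRST(Q) = {a, b, d, e}.
FOLLOW(Q) includes $ since Q is the start symbol.
FOLLOW(S): in Q→T S b, S is followed by b with FIRST {b}. Thus FOLLOW(S) = {b}.
For S → a b: FIRST(a b) = {a}, so it goes in M[S, t] for t ∈ {a}.
For S → T: FIRST(T) = {ε}, so it goes in M[S, t] for t ∈ {}; since ε ∈ FIRST, also for every t ∈ FOLLOW(S) = {b}.

S → T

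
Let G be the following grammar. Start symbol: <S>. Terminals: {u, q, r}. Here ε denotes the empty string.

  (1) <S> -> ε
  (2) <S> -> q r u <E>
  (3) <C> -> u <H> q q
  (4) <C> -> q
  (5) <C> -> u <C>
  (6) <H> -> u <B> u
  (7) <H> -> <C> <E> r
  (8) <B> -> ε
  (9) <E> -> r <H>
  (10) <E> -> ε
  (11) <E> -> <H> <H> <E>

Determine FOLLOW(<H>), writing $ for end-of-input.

FIRST(<S>) = {ε, q}
FIRST(<C>) = {q, u}
FIRST(<B>) = {ε}
FIRST(<H>) = {q, u}  (via <C> <E> r)
FIRST(<E>) = {ε, q, r, u}  (via <H> <H> <E>)
FOLLOW(<S>) includes $ since <S> is the start symbol.
FOLLOW(<S>): <S> appears on no right-hand side. Thus FOLLOW(<S>) = {$}.
FOLLOW(<C>): in <C>->u <C>, the suffix after <C> is empty (adds nothing new); in <H>-><C> <E> r, <C> is followed by <E> r with FIRST {q, r, u}. Thus FOLLOW(<C>) = {q, r, u}.
FOLLOW(<B>): in <H>->u <B> u, <B> is followed by u with FIRST {u}. Thus FOLLOW(<B>) = {u}.
FOLLOW(<E>): in <S>->q r u <E>, the suffix after <E> is empty, so FOLLOW(<E>) ⊇ FOLLOW(<S>) = {$}; in <H>-><C> <E> r, <E> is followed by r with FIRST {r}; in <E>-><H> <H> <E>, the suffix after <E> is empty (adds nothing new). Thus FOLLOW(<E>) = {$, r}.
FOLLOW(<H>): in <C>->u <H> q q, <H> is followed by q q with FIRST {q}; in <E>->r <H>, the suffix after <H> is empty, so FOLLOW(<H>) ⊇ FOLLOW(<E>) = {$, r}; in <E>-><H> <H> <E> (occurrence 1), <H> is followed by <H> <E> with FIRST {q, u}; in <E>-><H> <H> <E> (occurrence 2), <H> is followed by <E> with FIRST {ε, q, r, u}; in <E>-><H> <H> <E> (occurrence 2), the suffix after <H> is nullable, so FOLLOW(<H>) ⊇ FOLLOW(<E>) = {$, r}. Thus FOLLOW(<H>) = {$, q, r, u}.

{$, q, r, u}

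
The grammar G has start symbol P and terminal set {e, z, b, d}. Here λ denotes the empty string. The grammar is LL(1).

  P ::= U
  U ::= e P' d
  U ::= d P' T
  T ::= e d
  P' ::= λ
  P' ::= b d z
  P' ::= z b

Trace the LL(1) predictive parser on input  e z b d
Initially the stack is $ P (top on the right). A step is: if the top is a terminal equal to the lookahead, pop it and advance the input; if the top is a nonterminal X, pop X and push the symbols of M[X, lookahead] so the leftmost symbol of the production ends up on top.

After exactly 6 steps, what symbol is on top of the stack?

d

     Stack     Input      Action
  1  $ P       e z b d $  expand P ::= U
  2  $ U       e z b d $  expand U ::= e P' d
  3  $ d P' e  e z b d $  match e
  4  $ d P'    z b d $    expand P' ::= z b
  5  $ d b z   z b d $    match z
  6  $ d b     b d $      match b
Stack after step 6: $ d (top = d).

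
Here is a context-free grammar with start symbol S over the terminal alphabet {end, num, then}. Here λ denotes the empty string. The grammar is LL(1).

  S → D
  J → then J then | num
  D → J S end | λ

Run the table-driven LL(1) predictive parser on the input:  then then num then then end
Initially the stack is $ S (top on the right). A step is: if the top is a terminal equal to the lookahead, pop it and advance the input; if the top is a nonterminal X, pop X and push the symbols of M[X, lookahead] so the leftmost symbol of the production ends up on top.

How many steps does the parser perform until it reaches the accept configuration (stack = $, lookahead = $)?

13

      Stack                     Input                          Action
   1  $ S                       then then num then then end $  expand S → D
   2  $ D                       then then num then then end $  expand D → J S end
   3  $ end S J                 then then num then then end $  expand J → then J then
   4  $ end S then J then       then then num then then end $  match then
   5  $ end S then J            then num then then end $       expand J → then J then
   6  $ end S then then J then  then num then then end $       match then
   7  $ end S then then J       num then then end $            expand J → num
   8  $ end S then then num     num then then end $            match num
   9  $ end S then then         then then end $                match then
  10  $ end S then              then end $                     match then
  11  $ end S                   end $                          expand S → D
  12  $ end D                   end $                          expand D → λ
  13  $ end                     end $                          match end
Accept reached after 13 steps.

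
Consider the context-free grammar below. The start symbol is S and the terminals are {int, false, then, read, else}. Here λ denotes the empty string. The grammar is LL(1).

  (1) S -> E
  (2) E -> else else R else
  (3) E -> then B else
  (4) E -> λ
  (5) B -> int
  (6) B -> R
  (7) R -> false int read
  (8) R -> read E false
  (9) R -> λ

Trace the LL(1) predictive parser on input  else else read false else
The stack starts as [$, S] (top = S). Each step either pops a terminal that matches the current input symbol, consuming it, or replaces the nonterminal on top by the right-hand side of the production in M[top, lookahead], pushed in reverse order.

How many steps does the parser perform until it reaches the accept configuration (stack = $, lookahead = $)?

     Stack                Input                        Action
  1  $ S                  else else read false else $  expand S -> E
  2  $ E                  else else read false else $  expand E -> else else R else
  3  $ else R else else   else else read false else $  match else
  4  $ else R else        else read false else $       match else
  5  $ else R             read false else $            expand R -> read E false
  6  $ else false E read  read false else $            match read
  7  $ else false E       false else $                 expand E -> λ
  8  $ else false         false else $                 match false
  9  $ else               else $                       match else
Accept reached after 9 steps.

9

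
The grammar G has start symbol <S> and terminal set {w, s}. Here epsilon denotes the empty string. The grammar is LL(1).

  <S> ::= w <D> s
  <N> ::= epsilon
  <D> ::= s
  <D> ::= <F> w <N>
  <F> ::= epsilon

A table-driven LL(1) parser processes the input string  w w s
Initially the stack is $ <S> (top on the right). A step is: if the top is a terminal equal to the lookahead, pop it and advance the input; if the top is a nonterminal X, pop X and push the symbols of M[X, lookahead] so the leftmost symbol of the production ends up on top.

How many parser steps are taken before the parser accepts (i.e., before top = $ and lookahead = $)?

step 1: stack=$ <S>  input=w w s $  — expand <S> ::= w <D> s
step 2: stack=$ s <D> w  input=w w s $  — match w
step 3: stack=$ s <D>  input=w s $  — expand <D> ::= <F> w <N>
step 4: stack=$ s <N> w <F>  input=w s $  — expand <F> ::= epsilon
step 5: stack=$ s <N> w  input=w s $  — match w
step 6: stack=$ s <N>  input=s $  — expand <N> ::= epsilon
step 7: stack=$ s  input=s $  — match s
Accept reached after 7 steps.

7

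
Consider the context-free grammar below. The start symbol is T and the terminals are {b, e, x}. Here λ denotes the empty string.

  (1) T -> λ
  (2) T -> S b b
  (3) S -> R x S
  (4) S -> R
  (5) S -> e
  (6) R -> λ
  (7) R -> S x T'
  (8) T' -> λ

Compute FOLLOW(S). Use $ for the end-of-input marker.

FIRST(T'): from T'->λ we get {λ}. So FIRST(T') = {λ}.
FIRST(T): from T->λ we get {λ}; from T->S b b we get {b, e, x}. So FIRST(T) = {λ, b, e, x}.
FIRST(S): from S->R x S we get {e, x}; from S->R we get {λ, e, x}; from S->e we get {e}. So FIRST(S) = {λ, e, x}.
FIRST(R): from R->λ we get {λ}; from R->S x T' we get {e, x}. So FIRST(R) = {λ, e, x}.
FOLLOW(T) includes $ since T is the start symbol.
FOLLOW(T): T appears on no right-hand side. Thus FOLLOW(T) = {$}.
FOLLOW(S): in T->S b b, S is followed by b b with FIRST {b}; in S->R x S, the suffix after S is empty (adds nothing new); in R->S x T', S is followed by x T' with FIRST {x}. Thus FOLLOW(S) = {b, x}.
FOLLOW(R): in S->R x S, R is followed by x S with FIRST {x}; in S->R, the suffix after R is empty, so FOLLOW(R) ⊇ FOLLOW(S) = {b, x}. Thus FOLLOW(R) = {b, x}.
FOLLOW(T'): in R->S x T', the suffix after T' is empty, so FOLLOW(T') ⊇ FOLLOW(R) = {b, x}. Thus FOLLOW(T') = {b, x}.

{b, x}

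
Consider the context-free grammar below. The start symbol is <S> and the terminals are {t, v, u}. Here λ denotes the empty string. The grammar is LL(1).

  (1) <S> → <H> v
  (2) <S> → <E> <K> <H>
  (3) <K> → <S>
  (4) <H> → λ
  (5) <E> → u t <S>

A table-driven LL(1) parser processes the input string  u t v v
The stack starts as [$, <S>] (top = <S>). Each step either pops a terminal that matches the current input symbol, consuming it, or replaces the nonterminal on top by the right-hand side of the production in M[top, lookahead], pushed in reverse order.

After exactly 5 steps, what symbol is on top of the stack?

<H>

     Stack              Input      Action
  1  $ <S>              u t v v $  expand <S> → <E> <K> <H>
  2  $ <H> <K> <E>      u t v v $  expand <E> → u t <S>
  3  $ <H> <K> <S> t u  u t v v $  match u
  4  $ <H> <K> <S> t    t v v $    match t
  5  $ <H> <K> <S>      v v $      expand <S> → <H> v
Stack after step 5: $ <H> <K> v <H> (top = <H>).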